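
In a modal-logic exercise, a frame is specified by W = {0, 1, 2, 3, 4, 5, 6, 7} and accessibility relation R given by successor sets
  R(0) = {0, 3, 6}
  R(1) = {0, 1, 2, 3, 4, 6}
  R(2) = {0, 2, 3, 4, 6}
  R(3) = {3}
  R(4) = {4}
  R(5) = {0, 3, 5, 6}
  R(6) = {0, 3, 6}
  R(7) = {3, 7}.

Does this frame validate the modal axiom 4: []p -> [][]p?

Axiom 4 corresponds to the accessibility relation being transitive.
Transitive: yes — every two-step R-path is closed by a direct edge.

Yes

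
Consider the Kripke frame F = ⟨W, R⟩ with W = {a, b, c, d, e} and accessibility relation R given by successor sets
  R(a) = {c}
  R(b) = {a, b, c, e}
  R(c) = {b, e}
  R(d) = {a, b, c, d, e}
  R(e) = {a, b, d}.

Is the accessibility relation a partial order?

No

Reflexive: no — a is not related to itself.
Transitive: no — a R c and c R b, but not a R b.
Antisymmetric: no — b R c and c R b with b ≠ c.
So R is not a partial order.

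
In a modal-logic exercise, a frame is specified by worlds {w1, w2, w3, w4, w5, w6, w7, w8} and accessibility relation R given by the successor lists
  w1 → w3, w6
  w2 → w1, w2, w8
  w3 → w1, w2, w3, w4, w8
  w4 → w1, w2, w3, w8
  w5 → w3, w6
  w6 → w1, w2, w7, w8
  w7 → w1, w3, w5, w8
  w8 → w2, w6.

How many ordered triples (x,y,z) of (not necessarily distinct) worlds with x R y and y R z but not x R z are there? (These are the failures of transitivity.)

40

Enumerating: (w1,w3,w1), (w1,w3,w2), (w1,w3,w4), (w1,w3,w8), (w1,w6,w1), (w1,w6,w2), (w1,w6,w7), (w1,w6,w8), (w2,w1,w3), (w2,w1,w6), (w2,w8,w6), (w3,w1,w6), … and 28 more.
Total: 40.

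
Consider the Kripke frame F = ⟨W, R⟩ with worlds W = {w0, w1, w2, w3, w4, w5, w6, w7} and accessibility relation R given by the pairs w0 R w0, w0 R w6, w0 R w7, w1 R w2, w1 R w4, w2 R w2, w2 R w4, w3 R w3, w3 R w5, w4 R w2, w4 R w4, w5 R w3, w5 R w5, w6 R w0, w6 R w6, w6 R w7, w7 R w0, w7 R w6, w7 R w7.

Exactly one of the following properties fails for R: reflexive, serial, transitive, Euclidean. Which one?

reflexive

Reflexive: no — w1 is not related to itself.
Serial: yes — every world has a successor (e.g. w0 R w0).
Transitive: yes — every two-step R-path is closed by a direct edge.
Euclidean: yes — any two successors of a common world are R-related.
Only reflexive fails.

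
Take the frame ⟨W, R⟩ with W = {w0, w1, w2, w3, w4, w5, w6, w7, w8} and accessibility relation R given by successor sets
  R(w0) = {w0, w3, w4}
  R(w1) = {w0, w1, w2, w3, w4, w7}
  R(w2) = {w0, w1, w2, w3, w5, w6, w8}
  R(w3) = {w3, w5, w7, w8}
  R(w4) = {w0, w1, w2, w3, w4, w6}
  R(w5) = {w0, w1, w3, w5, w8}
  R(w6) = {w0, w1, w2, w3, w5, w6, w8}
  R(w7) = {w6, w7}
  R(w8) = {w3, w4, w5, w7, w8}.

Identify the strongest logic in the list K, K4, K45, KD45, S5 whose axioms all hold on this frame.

Transitive (axiom 4): no — w0 R w3 and w3 R w5, but not w0 R w5.
Euclidean (axiom 5): no — w0 R w3 and w0 R w4, but not w3 R w4.
Serial (axiom D): yes — every world has a successor (e.g. w0 R w0).
Reflexive (axiom T): yes — every world is R-related to itself.
So F validates K; K4 would additionally require R to be transitive. The strongest is K.

K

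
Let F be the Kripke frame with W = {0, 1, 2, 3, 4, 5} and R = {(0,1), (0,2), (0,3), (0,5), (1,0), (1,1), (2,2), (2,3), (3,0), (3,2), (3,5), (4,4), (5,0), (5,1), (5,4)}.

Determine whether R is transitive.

Transitive: no — 0 R 5 and 5 R 4, but not 0 R 4.

No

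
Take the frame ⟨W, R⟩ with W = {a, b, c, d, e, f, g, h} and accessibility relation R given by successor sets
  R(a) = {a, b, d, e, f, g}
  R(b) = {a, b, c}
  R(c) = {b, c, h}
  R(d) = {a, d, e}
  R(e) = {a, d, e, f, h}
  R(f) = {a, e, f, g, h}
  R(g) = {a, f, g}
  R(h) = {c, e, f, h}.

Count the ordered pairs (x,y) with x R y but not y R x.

R is symmetric; there are no such tuples.

0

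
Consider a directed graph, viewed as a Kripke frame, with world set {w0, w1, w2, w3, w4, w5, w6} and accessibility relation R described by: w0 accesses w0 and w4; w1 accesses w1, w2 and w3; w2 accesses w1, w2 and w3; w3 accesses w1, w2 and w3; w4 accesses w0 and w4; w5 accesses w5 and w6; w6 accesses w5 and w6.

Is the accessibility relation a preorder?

Reflexive: yes — every world is R-related to itself.
Transitive: yes — every two-step R-path is closed by a direct edge.
So R is a preorder.

Yes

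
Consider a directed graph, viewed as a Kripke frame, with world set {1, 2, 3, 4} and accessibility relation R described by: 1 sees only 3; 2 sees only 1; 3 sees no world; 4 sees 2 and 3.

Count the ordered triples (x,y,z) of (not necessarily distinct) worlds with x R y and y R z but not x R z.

Enumerating: (2,1,3), (4,2,1).

2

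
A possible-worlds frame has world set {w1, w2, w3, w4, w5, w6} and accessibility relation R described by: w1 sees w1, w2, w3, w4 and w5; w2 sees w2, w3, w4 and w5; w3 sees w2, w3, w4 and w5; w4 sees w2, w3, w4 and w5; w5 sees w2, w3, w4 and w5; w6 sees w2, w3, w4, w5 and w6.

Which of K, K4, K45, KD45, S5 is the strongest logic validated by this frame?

Transitive (axiom 4): yes — every two-step R-path is closed by a direct edge.
Euclidean (axiom 5): no — w1 R w2 and w1 R w1, but not w2 R w1.
Serial (axiom D): yes — every world has a successor (e.g. w1 R w1).
Reflexive (axiom T): yes — every world is R-related to itself.
So F validates K, K4; K45 would additionally require R to be Euclidean. The strongest is K4.

K4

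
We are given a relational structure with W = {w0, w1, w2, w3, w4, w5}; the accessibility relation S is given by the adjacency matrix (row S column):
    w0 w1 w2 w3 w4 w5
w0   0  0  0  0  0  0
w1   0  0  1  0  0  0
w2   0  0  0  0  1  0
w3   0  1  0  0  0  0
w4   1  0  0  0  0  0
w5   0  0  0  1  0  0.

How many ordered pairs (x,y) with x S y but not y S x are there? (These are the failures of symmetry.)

Enumerating: (w1,w2), (w2,w4), (w3,w1), (w4,w0), (w5,w3).

5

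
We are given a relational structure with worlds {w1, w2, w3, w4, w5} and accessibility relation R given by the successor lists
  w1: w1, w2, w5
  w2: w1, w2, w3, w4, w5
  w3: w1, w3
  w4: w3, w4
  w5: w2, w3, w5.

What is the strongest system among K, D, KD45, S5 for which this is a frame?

Serial (axiom D): yes — every world has a successor (e.g. w1 R w1).
Euclidean (axiom 5): no — w2 R w1 and w2 R w3, but not w1 R w3.
Transitive (axiom 4): no — w1 R w2 and w2 R w3, but not w1 R w3.
Reflexive (axiom T): yes — every world is R-related to itself.
So F validates K, D; KD45 would additionally require R to be Euclidean and transitive. The strongest is D.

D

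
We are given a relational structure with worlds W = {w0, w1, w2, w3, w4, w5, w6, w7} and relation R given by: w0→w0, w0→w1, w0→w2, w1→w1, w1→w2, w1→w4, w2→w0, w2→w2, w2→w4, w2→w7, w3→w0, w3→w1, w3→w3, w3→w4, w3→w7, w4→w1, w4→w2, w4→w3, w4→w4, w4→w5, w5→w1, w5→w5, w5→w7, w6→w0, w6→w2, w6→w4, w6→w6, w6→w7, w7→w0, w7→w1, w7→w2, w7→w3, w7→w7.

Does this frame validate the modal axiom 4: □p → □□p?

Axiom 4 corresponds to the accessibility relation being transitive.
Transitive: no — w0 R w1 and w1 R w4, but not w0 R w4.

No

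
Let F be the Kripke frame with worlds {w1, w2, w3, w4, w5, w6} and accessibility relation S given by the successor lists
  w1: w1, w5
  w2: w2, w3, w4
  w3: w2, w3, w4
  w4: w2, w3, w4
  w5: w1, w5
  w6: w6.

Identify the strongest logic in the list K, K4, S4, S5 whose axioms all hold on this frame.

S5

Transitive (axiom 4): yes — every two-step S-path is closed by a direct edge.
Reflexive (axiom T): yes — every world is S-related to itself.
Euclidean (axiom 5): yes — any two successors of a common world are S-related.
So F validates K, K4, S4, S5. The strongest is S5.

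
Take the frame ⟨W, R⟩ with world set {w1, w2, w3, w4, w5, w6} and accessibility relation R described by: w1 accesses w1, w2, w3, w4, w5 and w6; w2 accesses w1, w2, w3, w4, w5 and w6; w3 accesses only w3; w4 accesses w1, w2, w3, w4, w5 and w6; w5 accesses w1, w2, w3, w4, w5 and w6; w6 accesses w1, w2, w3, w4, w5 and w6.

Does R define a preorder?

Yes

Reflexive: yes — every world is R-related to itself.
Transitive: yes — every two-step R-path is closed by a direct edge.
So R is a preorder.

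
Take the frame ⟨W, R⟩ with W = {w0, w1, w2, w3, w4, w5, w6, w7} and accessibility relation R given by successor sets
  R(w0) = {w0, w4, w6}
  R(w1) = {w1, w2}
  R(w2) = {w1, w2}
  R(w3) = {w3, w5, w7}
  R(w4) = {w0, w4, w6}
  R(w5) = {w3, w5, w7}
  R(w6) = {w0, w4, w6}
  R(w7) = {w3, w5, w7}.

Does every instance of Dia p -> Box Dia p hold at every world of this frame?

Axiom 5 corresponds to the accessibility relation being Euclidean.
Euclidean: yes — any two successors of a common world are R-related.

Yes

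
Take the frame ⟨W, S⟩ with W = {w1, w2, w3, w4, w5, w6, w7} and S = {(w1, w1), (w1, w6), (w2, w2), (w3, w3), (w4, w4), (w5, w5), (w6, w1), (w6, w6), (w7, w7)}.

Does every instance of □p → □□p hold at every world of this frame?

Axiom 4 corresponds to the accessibility relation being transitive.
Transitive: yes — every two-step S-path is closed by a direct edge.

Yes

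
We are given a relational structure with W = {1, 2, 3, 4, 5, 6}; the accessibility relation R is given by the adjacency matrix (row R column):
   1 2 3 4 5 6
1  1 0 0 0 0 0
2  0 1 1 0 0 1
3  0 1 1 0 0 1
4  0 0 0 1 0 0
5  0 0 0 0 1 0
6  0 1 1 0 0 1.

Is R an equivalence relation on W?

Yes

Reflexive: yes — every world is R-related to itself.
Symmetric: yes — every pair in R has its reverse in R.
Transitive: yes — every two-step R-path is closed by a direct edge.
So R is an equivalence relation.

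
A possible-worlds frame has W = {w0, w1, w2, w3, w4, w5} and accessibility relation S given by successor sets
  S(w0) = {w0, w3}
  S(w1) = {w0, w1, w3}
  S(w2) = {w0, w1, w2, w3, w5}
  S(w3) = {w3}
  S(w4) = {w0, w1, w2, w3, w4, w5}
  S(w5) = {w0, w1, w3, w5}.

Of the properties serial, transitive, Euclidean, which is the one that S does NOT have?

Serial: yes — every world has a successor (e.g. w0 S w0).
Transitive: yes — every two-step S-path is closed by a direct edge.
Euclidean: no — w1 S w3 and w1 S w0, but not w3 S w0.
Only Euclidean fails.

Euclidean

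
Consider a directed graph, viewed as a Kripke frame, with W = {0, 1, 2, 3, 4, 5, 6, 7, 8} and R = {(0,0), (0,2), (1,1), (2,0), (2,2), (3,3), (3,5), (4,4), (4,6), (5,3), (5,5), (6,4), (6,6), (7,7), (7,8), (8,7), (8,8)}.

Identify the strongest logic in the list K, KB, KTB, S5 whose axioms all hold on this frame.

Symmetric (axiom B): yes — every pair in R has its reverse in R.
Reflexive (axiom T): yes — every world is R-related to itself.
Euclidean (axiom 5): yes — any two successors of a common world are R-related.
So F validates K, KB, KTB, S5. The strongest is S5.

S5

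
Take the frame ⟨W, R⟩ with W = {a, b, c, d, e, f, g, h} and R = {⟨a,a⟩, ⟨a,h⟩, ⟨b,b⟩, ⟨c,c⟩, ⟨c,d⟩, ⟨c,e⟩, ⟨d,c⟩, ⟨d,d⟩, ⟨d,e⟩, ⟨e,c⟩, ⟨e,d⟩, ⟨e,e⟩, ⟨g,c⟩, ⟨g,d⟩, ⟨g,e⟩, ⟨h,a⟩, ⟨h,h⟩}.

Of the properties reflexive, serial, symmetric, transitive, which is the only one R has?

transitive

Reflexive: no — f is not related to itself.
Serial: no — f has no R-successor.
Symmetric: no — g R c but not c R g.
Transitive: yes — every two-step R-path is closed by a direct edge.
Only transitive holds.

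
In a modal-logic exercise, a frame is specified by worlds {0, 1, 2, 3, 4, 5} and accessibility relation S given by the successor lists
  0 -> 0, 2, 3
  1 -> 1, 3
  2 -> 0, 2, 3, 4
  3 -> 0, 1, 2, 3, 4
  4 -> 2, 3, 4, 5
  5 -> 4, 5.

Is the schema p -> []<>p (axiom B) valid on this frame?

By correspondence theory, B is valid on a frame iff S is symmetric.
Symmetric: yes — every pair in S has its reverse in S.

Yes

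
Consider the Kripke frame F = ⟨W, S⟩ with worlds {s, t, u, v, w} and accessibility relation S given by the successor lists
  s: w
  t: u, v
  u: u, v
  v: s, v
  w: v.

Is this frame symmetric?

No

Symmetric: no — s S w but not w S s.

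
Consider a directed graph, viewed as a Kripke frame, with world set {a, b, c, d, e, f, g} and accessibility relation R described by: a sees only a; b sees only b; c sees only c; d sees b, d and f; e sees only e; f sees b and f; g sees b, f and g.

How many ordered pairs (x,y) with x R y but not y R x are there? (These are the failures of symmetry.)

Enumerating: (d,b), (d,f), (f,b), (g,b), (g,f).

5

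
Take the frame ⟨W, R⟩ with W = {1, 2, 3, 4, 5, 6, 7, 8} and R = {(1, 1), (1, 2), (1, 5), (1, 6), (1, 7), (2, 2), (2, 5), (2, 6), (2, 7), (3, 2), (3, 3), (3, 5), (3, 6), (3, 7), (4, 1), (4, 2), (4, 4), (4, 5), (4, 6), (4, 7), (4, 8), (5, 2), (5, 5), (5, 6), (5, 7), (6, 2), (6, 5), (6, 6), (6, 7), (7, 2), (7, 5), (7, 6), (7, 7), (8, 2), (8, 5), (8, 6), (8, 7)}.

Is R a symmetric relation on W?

Symmetric: no — 1 R 2 but not 2 R 1.

No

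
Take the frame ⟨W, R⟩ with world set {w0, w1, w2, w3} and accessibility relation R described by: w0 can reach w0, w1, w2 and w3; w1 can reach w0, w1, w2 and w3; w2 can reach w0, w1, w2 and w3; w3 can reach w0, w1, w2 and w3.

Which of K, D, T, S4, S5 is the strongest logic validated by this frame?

Serial (axiom D): yes — every world has a successor (e.g. w0 R w0).
Reflexive (axiom T): yes — every world is R-related to itself.
Transitive (axiom 4): yes — every two-step R-path is closed by a direct edge.
Euclidean (axiom 5): yes — any two successors of a common world are R-related.
So F validates K, D, T, S4, S5. The strongest is S5.

S5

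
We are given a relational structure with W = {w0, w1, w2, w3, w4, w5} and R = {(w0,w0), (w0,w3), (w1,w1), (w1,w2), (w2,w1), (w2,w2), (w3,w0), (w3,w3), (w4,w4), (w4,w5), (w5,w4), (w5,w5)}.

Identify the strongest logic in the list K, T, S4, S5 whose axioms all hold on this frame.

Reflexive (axiom T): yes — every world is R-related to itself.
Transitive (axiom 4): yes — every two-step R-path is closed by a direct edge.
Euclidean (axiom 5): yes — any two successors of a common world are R-related.
So F validates K, T, S4, S5. The strongest is S5.

S5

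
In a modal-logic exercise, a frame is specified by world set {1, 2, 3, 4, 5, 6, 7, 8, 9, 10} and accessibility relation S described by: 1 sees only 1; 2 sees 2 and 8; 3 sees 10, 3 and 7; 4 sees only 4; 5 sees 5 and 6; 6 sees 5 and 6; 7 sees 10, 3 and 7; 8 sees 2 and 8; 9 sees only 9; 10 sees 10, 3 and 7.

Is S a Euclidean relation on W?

Euclidean: yes — any two successors of a common world are S-related.

Yes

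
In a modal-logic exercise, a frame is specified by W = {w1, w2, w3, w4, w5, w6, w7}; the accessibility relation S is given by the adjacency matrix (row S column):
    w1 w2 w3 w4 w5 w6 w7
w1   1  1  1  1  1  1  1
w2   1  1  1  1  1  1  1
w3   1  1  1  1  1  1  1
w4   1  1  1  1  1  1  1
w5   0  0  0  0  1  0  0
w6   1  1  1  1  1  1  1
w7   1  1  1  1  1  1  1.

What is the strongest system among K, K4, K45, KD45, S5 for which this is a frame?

K4

Transitive (axiom 4): yes — every two-step S-path is closed by a direct edge.
Euclidean (axiom 5): no — w1 S w5 and w1 S w2, but not w5 S w2.
Serial (axiom D): yes — every world has a successor (e.g. w1 S w1).
Reflexive (axiom T): yes — every world is S-related to itself.
So F validates K, K4; K45 would additionally require S to be Euclidean. The strongest is K4.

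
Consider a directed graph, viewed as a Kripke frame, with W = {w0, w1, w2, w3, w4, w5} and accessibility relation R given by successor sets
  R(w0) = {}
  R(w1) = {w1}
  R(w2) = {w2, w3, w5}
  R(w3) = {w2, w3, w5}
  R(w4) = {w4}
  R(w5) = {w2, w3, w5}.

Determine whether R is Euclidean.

Yes

Euclidean: yes — any two successors of a common world are R-related.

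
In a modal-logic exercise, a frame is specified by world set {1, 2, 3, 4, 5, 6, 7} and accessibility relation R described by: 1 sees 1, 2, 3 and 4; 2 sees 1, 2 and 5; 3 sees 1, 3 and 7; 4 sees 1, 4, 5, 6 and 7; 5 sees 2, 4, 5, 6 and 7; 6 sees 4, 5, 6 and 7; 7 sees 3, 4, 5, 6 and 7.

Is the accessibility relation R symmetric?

Yes

Symmetric: yes — every pair in R has its reverse in R.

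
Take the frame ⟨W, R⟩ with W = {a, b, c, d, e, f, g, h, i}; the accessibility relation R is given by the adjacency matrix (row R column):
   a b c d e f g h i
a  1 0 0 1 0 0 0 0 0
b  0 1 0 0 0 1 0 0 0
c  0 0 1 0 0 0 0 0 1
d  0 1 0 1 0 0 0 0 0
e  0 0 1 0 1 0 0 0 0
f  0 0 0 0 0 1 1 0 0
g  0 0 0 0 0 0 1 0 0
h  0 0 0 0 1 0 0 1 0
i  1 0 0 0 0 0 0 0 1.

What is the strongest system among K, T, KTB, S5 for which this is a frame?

T

Reflexive (axiom T): yes — every world is R-related to itself.
Symmetric (axiom B): no — a R d but not d R a.
Euclidean (axiom 5): no — a R d and a R a, but not d R a.
So F validates K, T; KTB would additionally require R to be symmetric. The strongest is T.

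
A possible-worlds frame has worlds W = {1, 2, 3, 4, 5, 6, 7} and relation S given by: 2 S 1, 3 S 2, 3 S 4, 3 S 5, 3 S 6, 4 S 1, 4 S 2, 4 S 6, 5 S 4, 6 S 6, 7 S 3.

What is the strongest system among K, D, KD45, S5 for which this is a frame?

K

Serial (axiom D): no — 1 has no S-successor.
Euclidean (axiom 5): no — 3 S 2 and 3 S 4, but not 2 S 4.
Transitive (axiom 4): no — 3 S 2 and 2 S 1, but not 3 S 1.
Reflexive (axiom T): no — 1 is not related to itself.
So F validates K; D would additionally require S to be serial. The strongest is K.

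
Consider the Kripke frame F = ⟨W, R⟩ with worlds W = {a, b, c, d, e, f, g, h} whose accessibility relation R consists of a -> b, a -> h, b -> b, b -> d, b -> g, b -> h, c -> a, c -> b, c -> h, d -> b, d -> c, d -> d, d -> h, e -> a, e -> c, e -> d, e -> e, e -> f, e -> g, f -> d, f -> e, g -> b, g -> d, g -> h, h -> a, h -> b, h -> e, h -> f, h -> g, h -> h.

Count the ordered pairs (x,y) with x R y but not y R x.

14

Enumerating: (a,b), (c,a), (c,b), (c,h), (d,c), (d,h), (e,a), (e,c), (e,d), (e,g), (f,d), (g,d), (h,e), (h,f).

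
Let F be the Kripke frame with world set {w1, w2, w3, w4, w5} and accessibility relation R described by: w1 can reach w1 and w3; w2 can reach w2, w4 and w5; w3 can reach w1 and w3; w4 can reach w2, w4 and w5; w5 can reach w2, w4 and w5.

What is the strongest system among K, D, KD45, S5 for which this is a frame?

S5

Serial (axiom D): yes — every world has a successor (e.g. w1 R w1).
Euclidean (axiom 5): yes — any two successors of a common world are R-related.
Transitive (axiom 4): yes — every two-step R-path is closed by a direct edge.
Reflexive (axiom T): yes — every world is R-related to itself.
So F validates K, D, KD45, S5. The strongest is S5.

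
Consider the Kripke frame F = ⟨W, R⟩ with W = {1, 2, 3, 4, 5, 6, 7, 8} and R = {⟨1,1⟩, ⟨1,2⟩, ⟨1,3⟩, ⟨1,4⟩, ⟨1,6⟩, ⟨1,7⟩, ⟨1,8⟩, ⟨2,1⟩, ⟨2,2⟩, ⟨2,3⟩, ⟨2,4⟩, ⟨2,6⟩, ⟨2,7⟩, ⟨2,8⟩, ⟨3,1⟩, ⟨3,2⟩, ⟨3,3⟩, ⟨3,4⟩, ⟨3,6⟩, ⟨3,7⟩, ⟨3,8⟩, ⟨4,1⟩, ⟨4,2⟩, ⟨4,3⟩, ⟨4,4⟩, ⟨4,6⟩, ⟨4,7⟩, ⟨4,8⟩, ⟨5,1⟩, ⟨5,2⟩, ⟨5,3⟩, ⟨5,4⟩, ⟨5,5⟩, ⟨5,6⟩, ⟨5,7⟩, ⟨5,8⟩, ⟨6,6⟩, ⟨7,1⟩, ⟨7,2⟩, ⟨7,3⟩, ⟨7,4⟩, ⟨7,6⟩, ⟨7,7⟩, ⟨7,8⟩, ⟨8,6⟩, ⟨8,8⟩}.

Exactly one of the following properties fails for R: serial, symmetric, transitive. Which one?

Serial: yes — every world has a successor (e.g. 1 R 1).
Symmetric: no — 1 R 6 but not 6 R 1.
Transitive: yes — every two-step R-path is closed by a direct edge.
Only symmetric fails.

symmetric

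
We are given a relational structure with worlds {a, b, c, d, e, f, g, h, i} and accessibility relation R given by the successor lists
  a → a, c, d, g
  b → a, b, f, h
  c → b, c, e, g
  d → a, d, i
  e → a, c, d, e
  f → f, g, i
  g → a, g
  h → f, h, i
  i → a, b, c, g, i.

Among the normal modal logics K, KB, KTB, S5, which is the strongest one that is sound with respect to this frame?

K

Symmetric (axiom B): no — a R c but not c R a.
Reflexive (axiom T): yes — every world is R-related to itself.
Euclidean (axiom 5): no — a R c and a R d, but not c R d.
So F validates K; KB would additionally require R to be symmetric. The strongest is K.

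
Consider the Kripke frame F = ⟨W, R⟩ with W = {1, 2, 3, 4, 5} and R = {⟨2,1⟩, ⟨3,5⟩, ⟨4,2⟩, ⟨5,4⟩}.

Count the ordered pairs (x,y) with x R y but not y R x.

Enumerating: (2,1), (3,5), (4,2), (5,4).

4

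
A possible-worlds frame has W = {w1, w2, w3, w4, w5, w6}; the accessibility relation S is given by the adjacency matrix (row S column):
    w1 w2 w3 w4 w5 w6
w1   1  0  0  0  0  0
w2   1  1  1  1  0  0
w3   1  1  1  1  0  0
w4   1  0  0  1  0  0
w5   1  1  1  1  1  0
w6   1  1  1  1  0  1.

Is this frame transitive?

Yes

Transitive: yes — every two-step S-path is closed by a direct edge.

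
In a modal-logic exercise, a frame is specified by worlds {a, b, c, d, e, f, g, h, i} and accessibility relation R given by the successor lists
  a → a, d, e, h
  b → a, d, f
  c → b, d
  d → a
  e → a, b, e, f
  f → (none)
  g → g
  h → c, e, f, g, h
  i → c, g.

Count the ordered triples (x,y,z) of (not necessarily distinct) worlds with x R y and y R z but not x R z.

Enumerating: (a,e,b), (a,e,f), (a,h,c), (a,h,f), (a,h,g), (b,a,e), (b,a,h), (c,b,a), (c,b,f), (c,d,a), (d,a,d), (d,a,e), … and 10 more.
Total: 22.

22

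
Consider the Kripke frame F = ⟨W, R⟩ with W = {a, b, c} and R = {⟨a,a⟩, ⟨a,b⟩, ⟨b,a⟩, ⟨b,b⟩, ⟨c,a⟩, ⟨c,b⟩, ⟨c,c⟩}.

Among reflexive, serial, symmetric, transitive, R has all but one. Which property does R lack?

symmetric

Reflexive: yes — every world is R-related to itself.
Serial: yes — every world has a successor (e.g. a R a).
Symmetric: no — c R a but not a R c.
Transitive: yes — every two-step R-path is closed by a direct edge.
Only symmetric fails.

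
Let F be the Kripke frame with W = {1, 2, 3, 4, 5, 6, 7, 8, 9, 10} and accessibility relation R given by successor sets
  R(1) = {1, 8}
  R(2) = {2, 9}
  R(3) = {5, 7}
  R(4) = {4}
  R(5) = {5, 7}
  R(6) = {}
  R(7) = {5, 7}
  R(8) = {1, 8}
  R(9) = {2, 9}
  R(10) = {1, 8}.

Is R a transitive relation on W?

Transitive: yes — every two-step R-path is closed by a direct edge.

Yes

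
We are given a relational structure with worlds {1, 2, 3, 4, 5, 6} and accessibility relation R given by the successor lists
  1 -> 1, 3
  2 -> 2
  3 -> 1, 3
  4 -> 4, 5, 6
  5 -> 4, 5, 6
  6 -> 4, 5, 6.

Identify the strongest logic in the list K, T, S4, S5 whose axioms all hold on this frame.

Reflexive (axiom T): yes — every world is R-related to itself.
Transitive (axiom 4): yes — every two-step R-path is closed by a direct edge.
Euclidean (axiom 5): yes — any two successors of a common world are R-related.
So F validates K, T, S4, S5. The strongest is S5.

S5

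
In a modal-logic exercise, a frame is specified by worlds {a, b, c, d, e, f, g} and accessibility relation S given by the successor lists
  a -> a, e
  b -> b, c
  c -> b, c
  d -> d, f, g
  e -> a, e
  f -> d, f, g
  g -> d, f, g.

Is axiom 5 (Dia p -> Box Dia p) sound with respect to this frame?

Yes

The schema 5 characterises exactly the Euclidean frames.
Euclidean: yes — any two successors of a common world are S-related.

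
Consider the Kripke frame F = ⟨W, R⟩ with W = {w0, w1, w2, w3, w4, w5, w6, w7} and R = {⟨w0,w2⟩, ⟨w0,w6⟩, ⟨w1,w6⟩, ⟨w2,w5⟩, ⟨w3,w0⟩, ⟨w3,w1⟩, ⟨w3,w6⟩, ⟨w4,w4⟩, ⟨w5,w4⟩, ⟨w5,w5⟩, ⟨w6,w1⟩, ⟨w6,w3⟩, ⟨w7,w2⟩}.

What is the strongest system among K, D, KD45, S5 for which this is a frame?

Serial (axiom D): yes — every world has a successor (e.g. w0 R w2).
Euclidean (axiom 5): no — w0 R w2 and w0 R w6, but not w2 R w6.
Transitive (axiom 4): no — w0 R w2 and w2 R w5, but not w0 R w5.
Reflexive (axiom T): no — w0 is not related to itself.
So F validates K, D; KD45 would additionally require R to be Euclidean and transitive. The strongest is D.

D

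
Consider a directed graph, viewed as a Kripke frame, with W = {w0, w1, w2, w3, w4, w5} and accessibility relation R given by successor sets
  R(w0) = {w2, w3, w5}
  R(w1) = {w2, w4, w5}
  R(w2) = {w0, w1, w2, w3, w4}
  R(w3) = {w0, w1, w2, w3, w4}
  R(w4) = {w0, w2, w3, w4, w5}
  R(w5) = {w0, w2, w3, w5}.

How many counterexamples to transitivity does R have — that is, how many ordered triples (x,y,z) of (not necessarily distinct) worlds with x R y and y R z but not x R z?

Enumerating: (w0,w2,w0), (w0,w2,w1), (w0,w2,w4), (w0,w3,w0), (w0,w3,w1), (w0,w3,w4), (w0,w5,w0), (w1,w2,w0), (w1,w2,w1), (w1,w2,w3), (w1,w4,w0), (w1,w4,w3), … and 14 more.
Total: 26.

26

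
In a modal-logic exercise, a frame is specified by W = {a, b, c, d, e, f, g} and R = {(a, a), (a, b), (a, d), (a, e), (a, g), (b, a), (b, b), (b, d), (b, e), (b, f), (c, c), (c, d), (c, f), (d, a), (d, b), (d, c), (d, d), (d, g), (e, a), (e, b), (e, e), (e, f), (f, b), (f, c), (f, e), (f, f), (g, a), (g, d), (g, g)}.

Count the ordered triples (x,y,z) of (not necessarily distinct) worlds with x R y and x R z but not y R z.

Enumerating: (a,b,g), (a,d,e), (a,e,d), (a,e,g), (a,g,b), (a,g,e), (b,a,f), (b,d,e), (b,d,f), (b,e,d), (b,f,a), (b,f,d), … and 16 more.
Total: 28.

28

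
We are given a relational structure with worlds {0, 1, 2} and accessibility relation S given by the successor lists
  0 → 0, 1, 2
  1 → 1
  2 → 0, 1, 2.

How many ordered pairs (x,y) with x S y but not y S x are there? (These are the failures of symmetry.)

Enumerating: (0,1), (2,1).

2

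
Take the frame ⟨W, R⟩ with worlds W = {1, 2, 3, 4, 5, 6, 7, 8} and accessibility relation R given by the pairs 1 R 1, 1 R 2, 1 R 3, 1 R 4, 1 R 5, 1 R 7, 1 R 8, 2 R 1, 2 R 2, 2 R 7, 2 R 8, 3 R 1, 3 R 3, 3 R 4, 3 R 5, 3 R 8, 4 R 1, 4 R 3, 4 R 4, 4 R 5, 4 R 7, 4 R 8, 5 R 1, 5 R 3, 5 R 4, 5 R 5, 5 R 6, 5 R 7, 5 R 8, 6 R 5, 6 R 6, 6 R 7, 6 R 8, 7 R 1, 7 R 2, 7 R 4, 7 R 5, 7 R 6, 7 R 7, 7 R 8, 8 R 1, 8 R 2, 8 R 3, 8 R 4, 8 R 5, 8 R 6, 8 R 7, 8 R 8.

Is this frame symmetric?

Yes

Symmetric: yes — every pair in R has its reverse in R.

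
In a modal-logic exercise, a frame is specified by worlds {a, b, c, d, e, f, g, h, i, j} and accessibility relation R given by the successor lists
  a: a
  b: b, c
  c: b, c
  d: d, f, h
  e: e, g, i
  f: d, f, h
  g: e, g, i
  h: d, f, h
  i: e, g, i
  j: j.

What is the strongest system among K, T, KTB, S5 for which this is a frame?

Reflexive (axiom T): yes — every world is R-related to itself.
Symmetric (axiom B): yes — every pair in R has its reverse in R.
Euclidean (axiom 5): yes — any two successors of a common world are R-related.
So F validates K, T, KTB, S5. The strongest is S5.

S5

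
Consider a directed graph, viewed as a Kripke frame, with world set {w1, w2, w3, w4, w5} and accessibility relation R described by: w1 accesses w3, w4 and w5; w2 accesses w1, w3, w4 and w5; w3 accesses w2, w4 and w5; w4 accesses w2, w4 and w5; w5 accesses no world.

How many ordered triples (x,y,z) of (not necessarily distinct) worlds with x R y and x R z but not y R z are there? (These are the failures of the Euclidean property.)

22

Enumerating: (w1,w3,w3), (w1,w4,w3), (w1,w5,w3), (w1,w5,w4), (w1,w5,w5), (w2,w1,w1), (w2,w3,w1), (w2,w3,w3), (w2,w4,w1), (w2,w4,w3), (w2,w5,w1), (w2,w5,w3), … and 10 more.
Total: 22.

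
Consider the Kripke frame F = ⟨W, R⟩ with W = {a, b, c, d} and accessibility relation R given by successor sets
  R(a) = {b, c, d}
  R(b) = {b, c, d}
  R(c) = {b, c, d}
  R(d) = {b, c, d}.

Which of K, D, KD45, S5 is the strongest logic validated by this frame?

Serial (axiom D): yes — every world has a successor (e.g. a R b).
Euclidean (axiom 5): yes — any two successors of a common world are R-related.
Transitive (axiom 4): yes — every two-step R-path is closed by a direct edge.
Reflexive (axiom T): no — a is not related to itself.
So F validates K, D, KD45; S5 would additionally require R to be reflexive. The strongest is KD45.

KD45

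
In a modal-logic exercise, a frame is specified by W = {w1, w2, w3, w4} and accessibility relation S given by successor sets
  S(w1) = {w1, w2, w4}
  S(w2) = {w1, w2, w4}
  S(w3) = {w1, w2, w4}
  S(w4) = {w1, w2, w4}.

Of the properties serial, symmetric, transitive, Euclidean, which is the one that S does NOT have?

Serial: yes — every world has a successor (e.g. w1 S w1).
Symmetric: no — w3 S w1 but not w1 S w3.
Transitive: yes — every two-step S-path is closed by a direct edge.
Euclidean: yes — any two successors of a common world are S-related.
Only symmetric fails.

symmetric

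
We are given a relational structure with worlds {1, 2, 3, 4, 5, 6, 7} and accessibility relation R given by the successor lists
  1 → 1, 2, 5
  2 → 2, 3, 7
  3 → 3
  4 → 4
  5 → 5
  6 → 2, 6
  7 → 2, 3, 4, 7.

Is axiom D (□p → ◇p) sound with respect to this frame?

By correspondence theory, D is valid on a frame iff R is serial.
Serial: yes — every world has a successor (e.g. 1 R 1).

Yes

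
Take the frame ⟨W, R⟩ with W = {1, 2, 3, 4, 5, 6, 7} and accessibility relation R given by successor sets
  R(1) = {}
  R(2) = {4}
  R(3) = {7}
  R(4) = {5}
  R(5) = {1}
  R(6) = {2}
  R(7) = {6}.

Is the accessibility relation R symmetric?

No

Symmetric: no — 2 R 4 but not 4 R 2.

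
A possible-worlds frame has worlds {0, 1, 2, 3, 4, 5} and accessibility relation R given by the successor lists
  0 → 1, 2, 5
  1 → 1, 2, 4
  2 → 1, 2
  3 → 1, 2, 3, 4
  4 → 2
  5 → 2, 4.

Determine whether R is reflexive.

Reflexive: no — 0 is not related to itself.

No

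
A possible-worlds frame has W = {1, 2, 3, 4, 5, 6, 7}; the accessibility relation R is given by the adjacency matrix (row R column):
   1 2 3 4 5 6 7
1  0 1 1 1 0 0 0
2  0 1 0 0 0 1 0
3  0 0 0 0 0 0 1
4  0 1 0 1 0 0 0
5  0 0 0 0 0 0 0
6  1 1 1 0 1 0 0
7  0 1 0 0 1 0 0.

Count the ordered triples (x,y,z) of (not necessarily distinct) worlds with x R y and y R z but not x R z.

12

Enumerating: (1,2,6), (1,3,7), (2,6,1), (2,6,3), (2,6,5), (3,7,2), (3,7,5), (4,2,6), (6,1,4), (6,2,6), (6,3,7), (7,2,6).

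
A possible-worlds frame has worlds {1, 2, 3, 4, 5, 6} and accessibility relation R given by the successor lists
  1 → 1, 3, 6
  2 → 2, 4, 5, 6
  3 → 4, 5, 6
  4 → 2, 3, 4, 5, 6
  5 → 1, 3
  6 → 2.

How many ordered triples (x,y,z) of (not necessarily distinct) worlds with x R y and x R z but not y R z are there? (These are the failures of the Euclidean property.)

Enumerating: (1,3,1), (1,3,3), (1,6,1), (1,6,3), (1,6,6), (2,5,2), (2,5,4), (2,5,5), (2,5,6), (2,6,4), (2,6,5), (2,6,6), … and 19 more.
Total: 31.

31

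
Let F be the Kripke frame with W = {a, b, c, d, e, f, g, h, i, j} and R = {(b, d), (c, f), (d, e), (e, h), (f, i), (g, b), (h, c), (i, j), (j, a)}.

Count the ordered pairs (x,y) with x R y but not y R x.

Enumerating: (b,d), (c,f), (d,e), (e,h), (f,i), (g,b), (h,c), (i,j), (j,a).

9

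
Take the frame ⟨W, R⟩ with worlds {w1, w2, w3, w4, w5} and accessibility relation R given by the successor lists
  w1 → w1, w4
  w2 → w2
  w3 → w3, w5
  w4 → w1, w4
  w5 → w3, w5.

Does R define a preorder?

Reflexive: yes — every world is R-related to itself.
Transitive: yes — every two-step R-path is closed by a direct edge.
So R is a preorder.

Yes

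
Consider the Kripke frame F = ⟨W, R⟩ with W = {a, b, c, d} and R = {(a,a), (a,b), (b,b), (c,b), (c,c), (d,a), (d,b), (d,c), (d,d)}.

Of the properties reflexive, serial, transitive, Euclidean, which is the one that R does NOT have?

Euclidean

Reflexive: yes — every world is R-related to itself.
Serial: yes — every world has a successor (e.g. a R a).
Transitive: yes — every two-step R-path is closed by a direct edge.
Euclidean: no — d R a and d R c, but not a R c.
Only Euclidean fails.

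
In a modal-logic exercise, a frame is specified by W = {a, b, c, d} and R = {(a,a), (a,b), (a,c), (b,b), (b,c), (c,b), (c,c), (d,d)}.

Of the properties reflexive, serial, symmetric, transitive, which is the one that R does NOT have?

Reflexive: yes — every world is R-related to itself.
Serial: yes — every world has a successor (e.g. a R a).
Symmetric: no — a R b but not b R a.
Transitive: yes — every two-step R-path is closed by a direct edge.
Only symmetric fails.

symmetric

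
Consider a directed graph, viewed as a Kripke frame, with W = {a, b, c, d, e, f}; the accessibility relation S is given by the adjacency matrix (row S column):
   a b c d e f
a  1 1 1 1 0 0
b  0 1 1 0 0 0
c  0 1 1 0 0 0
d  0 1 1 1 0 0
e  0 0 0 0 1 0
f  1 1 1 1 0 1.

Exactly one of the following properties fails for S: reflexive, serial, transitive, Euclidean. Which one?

Euclidean

Reflexive: yes — every world is S-related to itself.
Serial: yes — every world has a successor (e.g. a S a).
Transitive: yes — every two-step S-path is closed by a direct edge.
Euclidean: no — a S b and a S d, but not b S d.
Only Euclidean fails.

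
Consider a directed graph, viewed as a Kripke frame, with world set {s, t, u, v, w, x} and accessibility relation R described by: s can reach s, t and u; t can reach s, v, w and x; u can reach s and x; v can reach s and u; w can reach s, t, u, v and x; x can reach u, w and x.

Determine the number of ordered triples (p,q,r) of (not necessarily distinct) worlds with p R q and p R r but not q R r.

32

Enumerating: (s,t,t), (s,t,u), (s,u,t), (s,u,u), (t,s,v), (t,s,w), (t,s,x), (t,v,v), (t,v,w), (t,v,x), (t,w,w), (t,x,s), … and 20 more.
Total: 32.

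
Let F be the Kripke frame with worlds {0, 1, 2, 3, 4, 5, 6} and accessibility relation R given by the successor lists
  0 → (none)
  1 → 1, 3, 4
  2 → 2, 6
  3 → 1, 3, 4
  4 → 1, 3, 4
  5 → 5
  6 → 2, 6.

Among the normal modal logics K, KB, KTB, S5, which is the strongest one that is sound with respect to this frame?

KB

Symmetric (axiom B): yes — every pair in R has its reverse in R.
Reflexive (axiom T): no — 0 is not related to itself.
Euclidean (axiom 5): yes — any two successors of a common world are R-related.
So F validates K, KB; KTB would additionally require R to be reflexive. The strongest is KB.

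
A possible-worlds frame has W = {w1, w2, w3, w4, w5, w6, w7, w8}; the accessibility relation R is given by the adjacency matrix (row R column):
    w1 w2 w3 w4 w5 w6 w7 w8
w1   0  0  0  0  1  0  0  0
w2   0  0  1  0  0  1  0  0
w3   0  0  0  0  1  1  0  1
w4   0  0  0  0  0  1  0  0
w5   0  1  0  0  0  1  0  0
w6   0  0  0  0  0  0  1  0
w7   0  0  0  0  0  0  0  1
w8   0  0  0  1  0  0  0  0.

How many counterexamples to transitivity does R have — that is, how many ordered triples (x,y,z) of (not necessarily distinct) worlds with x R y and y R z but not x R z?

Enumerating: (w1,w5,w2), (w1,w5,w6), (w2,w3,w5), (w2,w3,w8), (w2,w6,w7), (w3,w5,w2), (w3,w6,w7), (w3,w8,w4), (w4,w6,w7), (w5,w2,w3), (w5,w6,w7), (w6,w7,w8), (w7,w8,w4), (w8,w4,w6).

14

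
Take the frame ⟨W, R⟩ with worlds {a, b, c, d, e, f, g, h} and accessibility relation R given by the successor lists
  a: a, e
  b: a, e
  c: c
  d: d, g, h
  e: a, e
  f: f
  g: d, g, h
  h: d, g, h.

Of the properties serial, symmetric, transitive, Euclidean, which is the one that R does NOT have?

Serial: yes — every world has a successor (e.g. a R a).
Symmetric: no — b R a but not a R b.
Transitive: yes — every two-step R-path is closed by a direct edge.
Euclidean: yes — any two successors of a common world are R-related.
Only symmetric fails.

symmetric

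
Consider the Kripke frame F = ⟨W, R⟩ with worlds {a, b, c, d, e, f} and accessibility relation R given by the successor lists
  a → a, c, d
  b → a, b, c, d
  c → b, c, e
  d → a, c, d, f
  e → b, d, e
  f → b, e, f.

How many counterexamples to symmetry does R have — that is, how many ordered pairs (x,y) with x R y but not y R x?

Enumerating: (a,c), (b,a), (b,d), (c,e), (d,c), (d,f), (e,b), (e,d), (f,b), (f,e).

10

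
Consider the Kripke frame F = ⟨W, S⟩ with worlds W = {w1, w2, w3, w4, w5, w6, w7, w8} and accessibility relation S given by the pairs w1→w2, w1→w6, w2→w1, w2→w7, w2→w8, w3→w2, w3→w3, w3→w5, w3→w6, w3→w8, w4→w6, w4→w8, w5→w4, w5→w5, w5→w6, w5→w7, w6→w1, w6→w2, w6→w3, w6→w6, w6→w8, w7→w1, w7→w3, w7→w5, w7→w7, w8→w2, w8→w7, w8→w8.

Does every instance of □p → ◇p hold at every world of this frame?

The schema D characterises exactly the serial frames.
Serial: yes — every world has a successor (e.g. w1 S w2).

Yes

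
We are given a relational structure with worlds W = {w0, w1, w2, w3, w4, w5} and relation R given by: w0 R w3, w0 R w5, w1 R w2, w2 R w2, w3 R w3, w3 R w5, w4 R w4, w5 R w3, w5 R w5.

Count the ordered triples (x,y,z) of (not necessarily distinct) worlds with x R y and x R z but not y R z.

0

R is Euclidean; there are no such tuples.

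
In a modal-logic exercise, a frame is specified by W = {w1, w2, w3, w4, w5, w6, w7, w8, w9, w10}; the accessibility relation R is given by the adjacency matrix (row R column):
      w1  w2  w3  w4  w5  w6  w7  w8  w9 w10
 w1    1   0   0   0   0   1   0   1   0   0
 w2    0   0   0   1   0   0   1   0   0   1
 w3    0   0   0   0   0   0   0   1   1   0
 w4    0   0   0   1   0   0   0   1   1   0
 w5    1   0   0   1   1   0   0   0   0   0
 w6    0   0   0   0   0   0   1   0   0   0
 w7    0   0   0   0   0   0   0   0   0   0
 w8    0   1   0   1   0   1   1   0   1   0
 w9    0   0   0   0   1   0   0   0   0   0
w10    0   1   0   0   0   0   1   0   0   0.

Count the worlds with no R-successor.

1

Enumerating: w7.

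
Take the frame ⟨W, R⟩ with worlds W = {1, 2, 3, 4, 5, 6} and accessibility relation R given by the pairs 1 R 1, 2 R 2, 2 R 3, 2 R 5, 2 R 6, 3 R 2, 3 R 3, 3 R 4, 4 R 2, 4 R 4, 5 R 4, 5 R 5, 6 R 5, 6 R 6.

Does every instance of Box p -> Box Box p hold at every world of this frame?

No

Axiom 4 corresponds to the accessibility relation being transitive.
Transitive: no — 2 R 3 and 3 R 4, but not 2 R 4.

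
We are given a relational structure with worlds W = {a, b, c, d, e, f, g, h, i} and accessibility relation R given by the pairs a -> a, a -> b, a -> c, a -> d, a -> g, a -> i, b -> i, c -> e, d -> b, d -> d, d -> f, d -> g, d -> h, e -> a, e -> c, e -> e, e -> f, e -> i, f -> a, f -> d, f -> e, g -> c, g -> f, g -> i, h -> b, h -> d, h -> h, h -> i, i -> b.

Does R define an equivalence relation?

Reflexive: no — b is not related to itself.
Symmetric: no — a R b but not b R a.
Transitive: no — a R c and c R e, but not a R e.
So R is not an equivalence relation.

No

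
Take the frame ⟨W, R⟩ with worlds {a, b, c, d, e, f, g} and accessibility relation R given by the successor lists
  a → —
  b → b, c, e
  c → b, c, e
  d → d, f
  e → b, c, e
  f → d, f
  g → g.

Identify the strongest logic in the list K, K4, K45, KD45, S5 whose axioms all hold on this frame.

Transitive (axiom 4): yes — every two-step R-path is closed by a direct edge.
Euclidean (axiom 5): yes — any two successors of a common world are R-related.
Serial (axiom D): no — a has no R-successor.
Reflexive (axiom T): no — a is not related to itself.
So F validates K, K4, K45; KD45 would additionally require R to be serial. The strongest is K45.

K45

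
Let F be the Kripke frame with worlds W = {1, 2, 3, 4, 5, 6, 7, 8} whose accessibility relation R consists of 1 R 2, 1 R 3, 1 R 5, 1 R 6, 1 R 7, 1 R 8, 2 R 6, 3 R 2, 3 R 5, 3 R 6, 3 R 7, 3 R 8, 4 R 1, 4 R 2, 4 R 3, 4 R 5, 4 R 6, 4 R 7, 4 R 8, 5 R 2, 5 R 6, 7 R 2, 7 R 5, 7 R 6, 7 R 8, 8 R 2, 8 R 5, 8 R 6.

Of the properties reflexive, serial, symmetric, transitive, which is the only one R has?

transitive

Reflexive: no — 1 is not related to itself.
Serial: no — 6 has no R-successor.
Symmetric: no — 1 R 2 but not 2 R 1.
Transitive: yes — every two-step R-path is closed by a direct edge.
Only transitive holds.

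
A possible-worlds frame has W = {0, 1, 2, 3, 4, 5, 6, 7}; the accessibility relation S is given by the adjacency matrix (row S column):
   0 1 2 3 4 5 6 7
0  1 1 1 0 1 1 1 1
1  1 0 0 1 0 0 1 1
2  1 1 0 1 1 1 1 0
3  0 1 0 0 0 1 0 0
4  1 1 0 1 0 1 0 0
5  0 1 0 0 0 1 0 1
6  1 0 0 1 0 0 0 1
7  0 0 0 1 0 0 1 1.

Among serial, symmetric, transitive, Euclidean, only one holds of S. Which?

serial

Serial: yes — every world has a successor (e.g. 0 S 0).
Symmetric: no — 0 S 5 but not 5 S 0.
Transitive: no — 0 S 1 and 1 S 3, but not 0 S 3.
Euclidean: no — 0 S 1 and 0 S 2, but not 1 S 2.
Only serial holds.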